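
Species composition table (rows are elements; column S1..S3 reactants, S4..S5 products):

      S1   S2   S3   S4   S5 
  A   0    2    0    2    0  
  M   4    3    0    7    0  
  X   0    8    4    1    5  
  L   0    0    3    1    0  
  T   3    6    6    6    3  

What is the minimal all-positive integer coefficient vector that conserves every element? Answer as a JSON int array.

A: 3·0+3·2+1·0 = 6 | 3·2+5·0 = 6
M: 3·4+3·3+1·0 = 21 | 3·7+5·0 = 21
X: 3·0+3·8+1·4 = 28 | 3·1+5·5 = 28
L: 3·0+3·0+1·3 = 3 | 3·1+5·0 = 3
T: 3·3+3·6+1·6 = 33 | 3·6+5·3 = 33
gcd(3,3,1,3,5) = 1

Coefficients: [3, 3, 1, 3, 5]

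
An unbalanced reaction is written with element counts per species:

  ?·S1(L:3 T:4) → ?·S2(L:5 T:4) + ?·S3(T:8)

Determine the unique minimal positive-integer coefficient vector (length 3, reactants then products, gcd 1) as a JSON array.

Coefficients: [5, 3, 1]

L: 5·3 = 15 | 3·5+1·0 = 15
T: 5·4 = 20 | 3·4+1·8 = 20
gcd(5,3,1) = 1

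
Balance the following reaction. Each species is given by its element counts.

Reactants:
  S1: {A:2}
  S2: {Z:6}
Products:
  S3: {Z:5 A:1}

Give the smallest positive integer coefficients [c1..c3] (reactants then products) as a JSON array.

Coefficients: [3, 5, 6]

Z: 3·0+5·6 = 30 | 6·5 = 30
A: 3·2+5·0 = 6 | 6·1 = 6
gcd(3,5,6) = 1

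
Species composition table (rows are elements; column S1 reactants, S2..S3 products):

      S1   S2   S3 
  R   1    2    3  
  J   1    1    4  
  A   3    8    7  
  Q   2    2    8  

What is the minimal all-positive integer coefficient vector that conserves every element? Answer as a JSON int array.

R: 5·1 = 5 | 1·2+1·3 = 5
J: 5·1 = 5 | 1·1+1·4 = 5
A: 5·3 = 15 | 1·8+1·7 = 15
Q: 5·2 = 10 | 1·2+1·8 = 10
gcd(5,1,1) = 1

Coefficients: [5, 1, 1]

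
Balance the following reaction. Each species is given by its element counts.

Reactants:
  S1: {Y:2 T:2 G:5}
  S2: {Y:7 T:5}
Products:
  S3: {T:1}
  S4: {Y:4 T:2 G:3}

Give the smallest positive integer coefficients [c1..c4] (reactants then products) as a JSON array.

Coefficients: [3, 2, 6, 5]

Y: 3·2+2·7 = 20 | 6·0+5·4 = 20
T: 3·2+2·5 = 16 | 6·1+5·2 = 16
G: 3·5+2·0 = 15 | 6·0+5·3 = 15
gcd(3,2,6,5) = 1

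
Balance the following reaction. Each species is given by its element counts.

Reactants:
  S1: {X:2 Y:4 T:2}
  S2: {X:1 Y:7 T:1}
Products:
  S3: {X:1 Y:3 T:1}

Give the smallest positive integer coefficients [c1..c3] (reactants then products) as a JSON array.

X: 2·2+1·1 = 5 | 5·1 = 5
Y: 2·4+1·7 = 15 | 5·3 = 15
T: 2·2+1·1 = 5 | 5·1 = 5
gcd(2,1,5) = 1

Coefficients: [2, 1, 5]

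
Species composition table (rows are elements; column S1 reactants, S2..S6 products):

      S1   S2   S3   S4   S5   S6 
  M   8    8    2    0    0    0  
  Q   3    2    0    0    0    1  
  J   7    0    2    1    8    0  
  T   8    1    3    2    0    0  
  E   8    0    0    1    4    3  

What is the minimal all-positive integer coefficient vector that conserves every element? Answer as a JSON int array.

Coefficients: [3, 2, 4, 5, 1, 5]

M: 3·8 = 24 | 2·8+4·2+5·0+1·0+5·0 = 24
Q: 3·3 = 9 | 2·2+4·0+5·0+1·0+5·1 = 9
J: 3·7 = 21 | 2·0+4·2+5·1+1·8+5·0 = 21
T: 3·8 = 24 | 2·1+4·3+5·2+1·0+5·0 = 24
E: 3·8 = 24 | 2·0+4·0+5·1+1·4+5·3 = 24
gcd(3,2,4,5,1,5) = 1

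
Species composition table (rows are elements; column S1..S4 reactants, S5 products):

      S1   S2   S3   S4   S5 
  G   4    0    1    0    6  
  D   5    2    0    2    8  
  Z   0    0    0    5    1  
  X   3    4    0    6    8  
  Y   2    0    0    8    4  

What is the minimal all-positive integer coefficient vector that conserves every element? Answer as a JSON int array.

Coefficients: [6, 4, 6, 1, 5]

G: 6·4+4·0+6·1+1·0 = 30 | 5·6 = 30
D: 6·5+4·2+6·0+1·2 = 40 | 5·8 = 40
Z: 6·0+4·0+6·0+1·5 = 5 | 5·1 = 5
X: 6·3+4·4+6·0+1·6 = 40 | 5·8 = 40
Y: 6·2+4·0+6·0+1·8 = 20 | 5·4 = 20
gcd(6,4,6,1,5) = 1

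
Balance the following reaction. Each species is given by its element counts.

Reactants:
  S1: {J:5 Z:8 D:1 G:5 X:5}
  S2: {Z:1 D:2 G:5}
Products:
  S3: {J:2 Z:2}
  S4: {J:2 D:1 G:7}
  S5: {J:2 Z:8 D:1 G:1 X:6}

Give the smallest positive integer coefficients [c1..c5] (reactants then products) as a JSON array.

J: 6·5+2·0 = 30 | 5·2+5·2+5·2 = 30
Z: 6·8+2·1 = 50 | 5·2+5·0+5·8 = 50
D: 6·1+2·2 = 10 | 5·0+5·1+5·1 = 10
G: 6·5+2·5 = 40 | 5·0+5·7+5·1 = 40
X: 6·5+2·0 = 30 | 5·0+5·0+5·6 = 30
gcd(6,2,5,5,5) = 1

Coefficients: [6, 2, 5, 5, 5]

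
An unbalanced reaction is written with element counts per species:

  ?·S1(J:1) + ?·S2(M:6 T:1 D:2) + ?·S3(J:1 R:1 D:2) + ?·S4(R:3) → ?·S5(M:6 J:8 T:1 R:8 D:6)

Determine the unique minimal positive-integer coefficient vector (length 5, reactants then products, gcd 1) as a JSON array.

Coefficients: [6, 1, 2, 2, 1]

M: 6·0+1·6+2·0+2·0 = 6 | 1·6 = 6
J: 6·1+1·0+2·1+2·0 = 8 | 1·8 = 8
T: 6·0+1·1+2·0+2·0 = 1 | 1·1 = 1
R: 6·0+1·0+2·1+2·3 = 8 | 1·8 = 8
D: 6·0+1·2+2·2+2·0 = 6 | 1·6 = 6
gcd(6,1,2,2,1) = 1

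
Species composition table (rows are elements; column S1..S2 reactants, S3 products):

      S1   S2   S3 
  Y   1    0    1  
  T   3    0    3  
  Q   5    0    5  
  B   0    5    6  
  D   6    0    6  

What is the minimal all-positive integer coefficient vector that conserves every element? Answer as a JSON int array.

Coefficients: [5, 6, 5]

Y: 5·1+6·0 = 5 | 5·1 = 5
T: 5·3+6·0 = 15 | 5·3 = 15
Q: 5·5+6·0 = 25 | 5·5 = 25
B: 5·0+6·5 = 30 | 5·6 = 30
D: 5·6+6·0 = 30 | 5·6 = 30
gcd(5,6,5) = 1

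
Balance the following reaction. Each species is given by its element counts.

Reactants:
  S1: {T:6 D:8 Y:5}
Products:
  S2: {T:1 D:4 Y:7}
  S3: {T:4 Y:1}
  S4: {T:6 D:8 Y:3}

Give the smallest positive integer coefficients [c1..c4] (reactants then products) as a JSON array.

Coefficients: [6, 2, 1, 5]

T: 6·6 = 36 | 2·1+1·4+5·6 = 36
D: 6·8 = 48 | 2·4+1·0+5·8 = 48
Y: 6·5 = 30 | 2·7+1·1+5·3 = 30
gcd(6,2,1,5) = 1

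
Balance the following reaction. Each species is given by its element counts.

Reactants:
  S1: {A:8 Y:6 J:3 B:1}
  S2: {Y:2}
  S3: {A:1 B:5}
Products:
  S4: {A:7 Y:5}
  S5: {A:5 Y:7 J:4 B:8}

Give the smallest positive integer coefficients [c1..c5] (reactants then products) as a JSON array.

Coefficients: [4, 6, 4, 3, 3]

A: 4·8+6·0+4·1 = 36 | 3·7+3·5 = 36
Y: 4·6+6·2+4·0 = 36 | 3·5+3·7 = 36
J: 4·3+6·0+4·0 = 12 | 3·0+3·4 = 12
B: 4·1+6·0+4·5 = 24 | 3·0+3·8 = 24
gcd(4,6,4,3,3) = 1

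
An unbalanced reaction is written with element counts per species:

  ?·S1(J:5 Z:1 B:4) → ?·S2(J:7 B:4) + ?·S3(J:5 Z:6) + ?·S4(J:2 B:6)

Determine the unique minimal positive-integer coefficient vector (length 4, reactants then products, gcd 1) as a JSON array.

Coefficients: [6, 3, 1, 2]

J: 6·5 = 30 | 3·7+1·5+2·2 = 30
Z: 6·1 = 6 | 3·0+1·6+2·0 = 6
B: 6·4 = 24 | 3·4+1·0+2·6 = 24
gcd(6,3,1,2) = 1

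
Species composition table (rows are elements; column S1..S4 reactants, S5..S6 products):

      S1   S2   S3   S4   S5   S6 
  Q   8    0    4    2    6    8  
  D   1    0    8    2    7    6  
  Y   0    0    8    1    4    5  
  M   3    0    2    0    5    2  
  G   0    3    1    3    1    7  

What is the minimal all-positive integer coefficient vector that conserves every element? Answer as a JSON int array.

Coefficients: [3, 6, 3, 5, 1, 5]

Q: 3·8+6·0+3·4+5·2 = 46 | 1·6+5·8 = 46
D: 3·1+6·0+3·8+5·2 = 37 | 1·7+5·6 = 37
Y: 3·0+6·0+3·8+5·1 = 29 | 1·4+5·5 = 29
M: 3·3+6·0+3·2+5·0 = 15 | 1·5+5·2 = 15
G: 3·0+6·3+3·1+5·3 = 36 | 1·1+5·7 = 36
gcd(3,6,3,5,1,5) = 1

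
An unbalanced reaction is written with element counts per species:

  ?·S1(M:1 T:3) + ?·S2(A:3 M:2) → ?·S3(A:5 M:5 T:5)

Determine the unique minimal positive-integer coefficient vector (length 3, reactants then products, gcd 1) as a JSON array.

A: 5·0+5·3 = 15 | 3·5 = 15
M: 5·1+5·2 = 15 | 3·5 = 15
T: 5·3+5·0 = 15 | 3·5 = 15
gcd(5,5,3) = 1

Coefficients: [5, 5, 3]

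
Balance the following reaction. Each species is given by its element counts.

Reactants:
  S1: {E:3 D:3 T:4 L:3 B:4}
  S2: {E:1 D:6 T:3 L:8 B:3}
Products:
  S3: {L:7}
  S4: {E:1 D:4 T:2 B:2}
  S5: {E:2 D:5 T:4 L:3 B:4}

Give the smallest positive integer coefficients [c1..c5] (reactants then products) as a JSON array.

E: 3·3+6·1 = 15 | 6·0+5·1+5·2 = 15
D: 3·3+6·6 = 45 | 6·0+5·4+5·5 = 45
T: 3·4+6·3 = 30 | 6·0+5·2+5·4 = 30
L: 3·3+6·8 = 57 | 6·7+5·0+5·3 = 57
B: 3·4+6·3 = 30 | 6·0+5·2+5·4 = 30
gcd(3,6,6,5,5) = 1

Coefficients: [3, 6, 6, 5, 5]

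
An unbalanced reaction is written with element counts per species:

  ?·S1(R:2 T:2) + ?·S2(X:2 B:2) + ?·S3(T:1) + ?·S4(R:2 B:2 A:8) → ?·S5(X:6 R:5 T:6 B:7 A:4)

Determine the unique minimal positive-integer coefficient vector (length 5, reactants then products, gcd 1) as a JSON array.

Coefficients: [4, 6, 4, 1, 2]

X: 4·0+6·2+4·0+1·0 = 12 | 2·6 = 12
R: 4·2+6·0+4·0+1·2 = 10 | 2·5 = 10
T: 4·2+6·0+4·1+1·0 = 12 | 2·6 = 12
B: 4·0+6·2+4·0+1·2 = 14 | 2·7 = 14
A: 4·0+6·0+4·0+1·8 = 8 | 2·4 = 8
gcd(4,6,4,1,2) = 1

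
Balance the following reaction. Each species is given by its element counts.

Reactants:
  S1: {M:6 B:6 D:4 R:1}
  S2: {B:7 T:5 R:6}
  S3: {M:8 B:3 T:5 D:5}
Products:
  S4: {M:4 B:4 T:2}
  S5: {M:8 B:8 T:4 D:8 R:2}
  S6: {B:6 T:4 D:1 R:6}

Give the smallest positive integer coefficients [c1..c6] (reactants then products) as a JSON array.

M: 2·6+5·0+1·8 = 20 | 3·4+1·8+5·0 = 20
B: 2·6+5·7+1·3 = 50 | 3·4+1·8+5·6 = 50
T: 2·0+5·5+1·5 = 30 | 3·2+1·4+5·4 = 30
D: 2·4+5·0+1·5 = 13 | 3·0+1·8+5·1 = 13
R: 2·1+5·6+1·0 = 32 | 3·0+1·2+5·6 = 32
gcd(2,5,1,3,1,5) = 1

Coefficients: [2, 5, 1, 3, 1, 5]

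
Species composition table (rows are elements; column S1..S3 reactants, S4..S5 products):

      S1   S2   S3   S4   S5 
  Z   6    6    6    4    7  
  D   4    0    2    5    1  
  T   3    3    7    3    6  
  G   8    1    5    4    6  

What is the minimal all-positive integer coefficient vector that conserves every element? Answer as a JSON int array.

Coefficients: [2, 1, 3, 2, 4]

Z: 2·6+1·6+3·6 = 36 | 2·4+4·7 = 36
D: 2·4+1·0+3·2 = 14 | 2·5+4·1 = 14
T: 2·3+1·3+3·7 = 30 | 2·3+4·6 = 30
G: 2·8+1·1+3·5 = 32 | 2·4+4·6 = 32
gcd(2,1,3,2,4) = 1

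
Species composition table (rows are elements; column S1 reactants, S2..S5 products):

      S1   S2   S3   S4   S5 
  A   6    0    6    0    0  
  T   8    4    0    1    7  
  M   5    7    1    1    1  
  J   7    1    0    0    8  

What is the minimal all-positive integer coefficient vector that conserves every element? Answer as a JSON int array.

Coefficients: [6, 2, 6, 5, 5]

A: 6·6 = 36 | 2·0+6·6+5·0+5·0 = 36
T: 6·8 = 48 | 2·4+6·0+5·1+5·7 = 48
M: 6·5 = 30 | 2·7+6·1+5·1+5·1 = 30
J: 6·7 = 42 | 2·1+6·0+5·0+5·8 = 42
gcd(6,2,6,5,5) = 1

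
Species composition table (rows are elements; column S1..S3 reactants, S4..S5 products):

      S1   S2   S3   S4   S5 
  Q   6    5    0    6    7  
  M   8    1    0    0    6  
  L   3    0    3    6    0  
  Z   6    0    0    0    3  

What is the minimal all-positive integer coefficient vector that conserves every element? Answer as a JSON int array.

Coefficients: [1, 4, 3, 2, 2]

Q: 1·6+4·5+3·0 = 26 | 2·6+2·7 = 26
M: 1·8+4·1+3·0 = 12 | 2·0+2·6 = 12
L: 1·3+4·0+3·3 = 12 | 2·6+2·0 = 12
Z: 1·6+4·0+3·0 = 6 | 2·0+2·3 = 6
gcd(1,4,3,2,2) = 1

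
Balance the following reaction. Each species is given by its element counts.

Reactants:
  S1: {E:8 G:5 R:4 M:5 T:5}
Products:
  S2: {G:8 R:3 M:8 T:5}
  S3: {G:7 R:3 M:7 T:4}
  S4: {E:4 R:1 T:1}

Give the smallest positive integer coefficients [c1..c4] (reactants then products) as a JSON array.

Coefficients: [3, 1, 1, 6]

E: 3·8 = 24 | 1·0+1·0+6·4 = 24
G: 3·5 = 15 | 1·8+1·7+6·0 = 15
R: 3·4 = 12 | 1·3+1·3+6·1 = 12
M: 3·5 = 15 | 1·8+1·7+6·0 = 15
T: 3·5 = 15 | 1·5+1·4+6·1 = 15
gcd(3,1,1,6) = 1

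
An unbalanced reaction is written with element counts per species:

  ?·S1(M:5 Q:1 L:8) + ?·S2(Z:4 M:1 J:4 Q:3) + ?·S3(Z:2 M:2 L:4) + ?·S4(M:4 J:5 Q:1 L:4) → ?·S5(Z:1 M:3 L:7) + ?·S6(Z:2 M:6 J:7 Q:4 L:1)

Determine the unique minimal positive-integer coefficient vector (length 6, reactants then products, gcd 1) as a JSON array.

Z: 3·0+1·4+3·2+2·0 = 10 | 6·1+2·2 = 10
M: 3·5+1·1+3·2+2·4 = 30 | 6·3+2·6 = 30
J: 3·0+1·4+3·0+2·5 = 14 | 6·0+2·7 = 14
Q: 3·1+1·3+3·0+2·1 = 8 | 6·0+2·4 = 8
L: 3·8+1·0+3·4+2·4 = 44 | 6·7+2·1 = 44
gcd(3,1,3,2,6,2) = 1

Coefficients: [3, 1, 3, 2, 6, 2]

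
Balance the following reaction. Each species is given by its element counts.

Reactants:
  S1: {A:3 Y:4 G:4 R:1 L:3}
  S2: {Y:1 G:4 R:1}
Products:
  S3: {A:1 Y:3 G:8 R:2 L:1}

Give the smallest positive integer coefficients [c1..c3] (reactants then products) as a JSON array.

Coefficients: [1, 5, 3]

A: 1·3+5·0 = 3 | 3·1 = 3
Y: 1·4+5·1 = 9 | 3·3 = 9
G: 1·4+5·4 = 24 | 3·8 = 24
R: 1·1+5·1 = 6 | 3·2 = 6
L: 1·3+5·0 = 3 | 3·1 = 3
gcd(1,5,3) = 1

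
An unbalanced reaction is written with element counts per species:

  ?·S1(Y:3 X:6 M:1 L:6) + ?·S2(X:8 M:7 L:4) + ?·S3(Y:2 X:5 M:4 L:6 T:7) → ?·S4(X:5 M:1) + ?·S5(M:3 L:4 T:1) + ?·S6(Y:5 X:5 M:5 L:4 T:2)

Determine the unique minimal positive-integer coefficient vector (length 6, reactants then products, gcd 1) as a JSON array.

Coefficients: [1, 3, 1, 6, 5, 1]

Y: 1·3+3·0+1·2 = 5 | 6·0+5·0+1·5 = 5
X: 1·6+3·8+1·5 = 35 | 6·5+5·0+1·5 = 35
M: 1·1+3·7+1·4 = 26 | 6·1+5·3+1·5 = 26
L: 1·6+3·4+1·6 = 24 | 6·0+5·4+1·4 = 24
T: 1·0+3·0+1·7 = 7 | 6·0+5·1+1·2 = 7
gcd(1,3,1,6,5,1) = 1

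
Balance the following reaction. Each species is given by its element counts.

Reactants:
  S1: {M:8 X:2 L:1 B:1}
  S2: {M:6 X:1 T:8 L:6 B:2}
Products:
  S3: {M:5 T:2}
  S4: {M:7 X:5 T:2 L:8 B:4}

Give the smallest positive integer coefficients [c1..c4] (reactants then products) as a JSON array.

M: 2·8+1·6 = 22 | 3·5+1·7 = 22
X: 2·2+1·1 = 5 | 3·0+1·5 = 5
T: 2·0+1·8 = 8 | 3·2+1·2 = 8
L: 2·1+1·6 = 8 | 3·0+1·8 = 8
B: 2·1+1·2 = 4 | 3·0+1·4 = 4
gcd(2,1,3,1) = 1

Coefficients: [2, 1, 3, 1]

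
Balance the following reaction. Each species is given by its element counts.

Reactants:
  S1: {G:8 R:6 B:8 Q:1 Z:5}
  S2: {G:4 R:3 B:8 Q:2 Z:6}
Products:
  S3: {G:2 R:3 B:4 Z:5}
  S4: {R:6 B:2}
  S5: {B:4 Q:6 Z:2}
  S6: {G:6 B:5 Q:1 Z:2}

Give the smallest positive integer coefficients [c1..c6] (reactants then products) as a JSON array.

G: 4·8+4·4 = 48 | 6·2+3·0+1·0+6·6 = 48
R: 4·6+4·3 = 36 | 6·3+3·6+1·0+6·0 = 36
B: 4·8+4·8 = 64 | 6·4+3·2+1·4+6·5 = 64
Q: 4·1+4·2 = 12 | 6·0+3·0+1·6+6·1 = 12
Z: 4·5+4·6 = 44 | 6·5+3·0+1·2+6·2 = 44
gcd(4,4,6,3,1,6) = 1

Coefficients: [4, 4, 6, 3, 1, 6]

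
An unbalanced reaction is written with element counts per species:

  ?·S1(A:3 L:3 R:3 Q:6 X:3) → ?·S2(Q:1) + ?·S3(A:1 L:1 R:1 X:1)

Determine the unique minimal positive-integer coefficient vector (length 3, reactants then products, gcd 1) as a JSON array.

A: 1·3 = 3 | 6·0+3·1 = 3
L: 1·3 = 3 | 6·0+3·1 = 3
R: 1·3 = 3 | 6·0+3·1 = 3
Q: 1·6 = 6 | 6·1+3·0 = 6
X: 1·3 = 3 | 6·0+3·1 = 3
gcd(1,6,3) = 1

Coefficients: [1, 6, 3]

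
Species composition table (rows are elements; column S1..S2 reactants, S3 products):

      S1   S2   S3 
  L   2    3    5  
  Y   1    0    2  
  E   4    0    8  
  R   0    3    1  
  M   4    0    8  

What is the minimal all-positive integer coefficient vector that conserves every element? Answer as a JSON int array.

L: 6·2+1·3 = 15 | 3·5 = 15
Y: 6·1+1·0 = 6 | 3·2 = 6
E: 6·4+1·0 = 24 | 3·8 = 24
R: 6·0+1·3 = 3 | 3·1 = 3
M: 6·4+1·0 = 24 | 3·8 = 24
gcd(6,1,3) = 1

Coefficients: [6, 1, 3]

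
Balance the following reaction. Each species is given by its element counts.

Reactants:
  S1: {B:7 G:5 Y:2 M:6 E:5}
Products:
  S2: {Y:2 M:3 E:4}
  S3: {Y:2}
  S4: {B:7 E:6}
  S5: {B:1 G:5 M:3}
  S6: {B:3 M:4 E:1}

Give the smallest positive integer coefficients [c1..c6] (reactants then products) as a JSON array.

Coefficients: [5, 1, 4, 3, 5, 3]

B: 5·7 = 35 | 1·0+4·0+3·7+5·1+3·3 = 35
G: 5·5 = 25 | 1·0+4·0+3·0+5·5+3·0 = 25
Y: 5·2 = 10 | 1·2+4·2+3·0+5·0+3·0 = 10
M: 5·6 = 30 | 1·3+4·0+3·0+5·3+3·4 = 30
E: 5·5 = 25 | 1·4+4·0+3·6+5·0+3·1 = 25
gcd(5,1,4,3,5,3) = 1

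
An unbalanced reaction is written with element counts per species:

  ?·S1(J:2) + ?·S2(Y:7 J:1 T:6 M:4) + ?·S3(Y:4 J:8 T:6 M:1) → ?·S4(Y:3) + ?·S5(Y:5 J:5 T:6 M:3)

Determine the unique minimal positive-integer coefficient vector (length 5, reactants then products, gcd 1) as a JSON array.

Y: 5·0+4·7+2·4 = 36 | 2·3+6·5 = 36
J: 5·2+4·1+2·8 = 30 | 2·0+6·5 = 30
T: 5·0+4·6+2·6 = 36 | 2·0+6·6 = 36
M: 5·0+4·4+2·1 = 18 | 2·0+6·3 = 18
gcd(5,4,2,2,6) = 1

Coefficients: [5, 4, 2, 2, 6]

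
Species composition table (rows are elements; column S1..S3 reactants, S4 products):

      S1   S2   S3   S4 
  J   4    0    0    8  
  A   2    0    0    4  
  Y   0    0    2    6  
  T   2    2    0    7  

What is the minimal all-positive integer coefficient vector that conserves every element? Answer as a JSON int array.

Coefficients: [4, 3, 6, 2]

J: 4·4+3·0+6·0 = 16 | 2·8 = 16
A: 4·2+3·0+6·0 = 8 | 2·4 = 8
Y: 4·0+3·0+6·2 = 12 | 2·6 = 12
T: 4·2+3·2+6·0 = 14 | 2·7 = 14
gcd(4,3,6,2) = 1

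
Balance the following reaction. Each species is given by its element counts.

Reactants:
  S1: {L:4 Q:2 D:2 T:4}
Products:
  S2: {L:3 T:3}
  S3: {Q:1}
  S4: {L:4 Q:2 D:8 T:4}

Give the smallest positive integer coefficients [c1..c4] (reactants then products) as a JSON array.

L: 4·4 = 16 | 4·3+6·0+1·4 = 16
Q: 4·2 = 8 | 4·0+6·1+1·2 = 8
D: 4·2 = 8 | 4·0+6·0+1·8 = 8
T: 4·4 = 16 | 4·3+6·0+1·4 = 16
gcd(4,4,6,1) = 1

Coefficients: [4, 4, 6, 1]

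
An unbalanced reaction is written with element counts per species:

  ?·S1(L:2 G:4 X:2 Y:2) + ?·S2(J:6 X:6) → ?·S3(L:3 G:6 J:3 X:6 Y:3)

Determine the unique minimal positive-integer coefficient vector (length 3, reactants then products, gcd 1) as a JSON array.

L: 3·2+1·0 = 6 | 2·3 = 6
G: 3·4+1·0 = 12 | 2·6 = 12
J: 3·0+1·6 = 6 | 2·3 = 6
X: 3·2+1·6 = 12 | 2·6 = 12
Y: 3·2+1·0 = 6 | 2·3 = 6
gcd(3,1,2) = 1

Coefficients: [3, 1, 2]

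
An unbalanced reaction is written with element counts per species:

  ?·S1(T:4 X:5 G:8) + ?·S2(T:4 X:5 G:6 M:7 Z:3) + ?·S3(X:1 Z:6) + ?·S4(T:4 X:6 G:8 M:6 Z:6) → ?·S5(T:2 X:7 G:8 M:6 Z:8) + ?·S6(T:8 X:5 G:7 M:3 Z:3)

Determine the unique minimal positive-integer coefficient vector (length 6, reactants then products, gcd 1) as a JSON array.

Coefficients: [4, 6, 6, 1, 6, 4]

T: 4·4+6·4+6·0+1·4 = 44 | 6·2+4·8 = 44
X: 4·5+6·5+6·1+1·6 = 62 | 6·7+4·5 = 62
G: 4·8+6·6+6·0+1·8 = 76 | 6·8+4·7 = 76
M: 4·0+6·7+6·0+1·6 = 48 | 6·6+4·3 = 48
Z: 4·0+6·3+6·6+1·6 = 60 | 6·8+4·3 = 60
gcd(4,6,6,1,6,4) = 1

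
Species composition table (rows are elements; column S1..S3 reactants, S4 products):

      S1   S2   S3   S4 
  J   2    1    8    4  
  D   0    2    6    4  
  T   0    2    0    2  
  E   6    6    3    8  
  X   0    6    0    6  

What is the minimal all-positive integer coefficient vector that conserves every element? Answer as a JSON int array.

J: 1·2+6·1+2·8 = 24 | 6·4 = 24
D: 1·0+6·2+2·6 = 24 | 6·4 = 24
T: 1·0+6·2+2·0 = 12 | 6·2 = 12
E: 1·6+6·6+2·3 = 48 | 6·8 = 48
X: 1·0+6·6+2·0 = 36 | 6·6 = 36
gcd(1,6,2,6) = 1

Coefficients: [1, 6, 2, 6]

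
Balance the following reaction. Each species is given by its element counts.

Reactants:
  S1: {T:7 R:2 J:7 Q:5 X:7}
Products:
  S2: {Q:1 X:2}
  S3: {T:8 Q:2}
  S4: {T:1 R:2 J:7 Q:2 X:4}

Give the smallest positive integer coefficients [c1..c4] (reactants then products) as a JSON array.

T: 4·7 = 28 | 6·0+3·8+4·1 = 28
R: 4·2 = 8 | 6·0+3·0+4·2 = 8
J: 4·7 = 28 | 6·0+3·0+4·7 = 28
Q: 4·5 = 20 | 6·1+3·2+4·2 = 20
X: 4·7 = 28 | 6·2+3·0+4·4 = 28
gcd(4,6,3,4) = 1

Coefficients: [4, 6, 3, 4]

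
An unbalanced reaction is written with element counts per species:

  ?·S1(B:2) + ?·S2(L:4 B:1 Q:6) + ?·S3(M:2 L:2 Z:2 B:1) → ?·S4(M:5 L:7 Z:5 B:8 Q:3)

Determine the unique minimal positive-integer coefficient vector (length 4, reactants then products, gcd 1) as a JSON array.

M: 5·0+1·0+5·2 = 10 | 2·5 = 10
L: 5·0+1·4+5·2 = 14 | 2·7 = 14
Z: 5·0+1·0+5·2 = 10 | 2·5 = 10
B: 5·2+1·1+5·1 = 16 | 2·8 = 16
Q: 5·0+1·6+5·0 = 6 | 2·3 = 6
gcd(5,1,5,2) = 1

Coefficients: [5, 1, 5, 2]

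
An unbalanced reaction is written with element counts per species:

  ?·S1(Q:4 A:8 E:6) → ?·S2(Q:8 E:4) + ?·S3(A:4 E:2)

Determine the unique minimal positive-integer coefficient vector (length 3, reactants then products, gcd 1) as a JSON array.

Q: 2·4 = 8 | 1·8+4·0 = 8
A: 2·8 = 16 | 1·0+4·4 = 16
E: 2·6 = 12 | 1·4+4·2 = 12
gcd(2,1,4) = 1

Coefficients: [2, 1, 4]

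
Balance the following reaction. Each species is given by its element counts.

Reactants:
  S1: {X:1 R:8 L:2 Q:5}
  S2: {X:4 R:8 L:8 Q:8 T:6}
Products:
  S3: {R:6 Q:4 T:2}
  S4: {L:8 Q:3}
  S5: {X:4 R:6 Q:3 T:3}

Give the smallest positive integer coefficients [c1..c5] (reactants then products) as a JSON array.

X: 4·1+5·4 = 24 | 6·0+6·0+6·4 = 24
R: 4·8+5·8 = 72 | 6·6+6·0+6·6 = 72
L: 4·2+5·8 = 48 | 6·0+6·8+6·0 = 48
Q: 4·5+5·8 = 60 | 6·4+6·3+6·3 = 60
T: 4·0+5·6 = 30 | 6·2+6·0+6·3 = 30
gcd(4,5,6,6,6) = 1

Coefficients: [4, 5, 6, 6, 6]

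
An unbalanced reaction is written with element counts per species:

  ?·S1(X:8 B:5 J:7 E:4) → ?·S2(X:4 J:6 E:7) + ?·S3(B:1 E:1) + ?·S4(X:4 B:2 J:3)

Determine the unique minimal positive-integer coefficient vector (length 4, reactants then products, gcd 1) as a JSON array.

X: 3·8 = 24 | 1·4+5·0+5·4 = 24
B: 3·5 = 15 | 1·0+5·1+5·2 = 15
J: 3·7 = 21 | 1·6+5·0+5·3 = 21
E: 3·4 = 12 | 1·7+5·1+5·0 = 12
gcd(3,1,5,5) = 1

Coefficients: [3, 1, 5, 5]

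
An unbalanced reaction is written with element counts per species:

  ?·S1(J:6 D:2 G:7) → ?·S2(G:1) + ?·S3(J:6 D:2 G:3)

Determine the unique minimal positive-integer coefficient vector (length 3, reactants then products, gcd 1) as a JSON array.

Coefficients: [1, 4, 1]

J: 1·6 = 6 | 4·0+1·6 = 6
D: 1·2 = 2 | 4·0+1·2 = 2
G: 1·7 = 7 | 4·1+1·3 = 7
gcd(1,4,1) = 1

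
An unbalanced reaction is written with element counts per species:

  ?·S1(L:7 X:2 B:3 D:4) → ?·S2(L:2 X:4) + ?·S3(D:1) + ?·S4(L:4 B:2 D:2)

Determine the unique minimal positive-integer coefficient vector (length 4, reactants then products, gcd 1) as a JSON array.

Coefficients: [2, 1, 2, 3]

L: 2·7 = 14 | 1·2+2·0+3·4 = 14
X: 2·2 = 4 | 1·4+2·0+3·0 = 4
B: 2·3 = 6 | 1·0+2·0+3·2 = 6
D: 2·4 = 8 | 1·0+2·1+3·2 = 8
gcd(2,1,2,3) = 1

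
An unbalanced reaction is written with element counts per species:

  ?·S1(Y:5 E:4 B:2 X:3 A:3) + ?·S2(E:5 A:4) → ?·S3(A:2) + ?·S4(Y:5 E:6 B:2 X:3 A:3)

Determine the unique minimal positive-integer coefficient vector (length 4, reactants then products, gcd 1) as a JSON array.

Coefficients: [5, 2, 4, 5]

Y: 5·5+2·0 = 25 | 4·0+5·5 = 25
E: 5·4+2·5 = 30 | 4·0+5·6 = 30
B: 5·2+2·0 = 10 | 4·0+5·2 = 10
X: 5·3+2·0 = 15 | 4·0+5·3 = 15
A: 5·3+2·4 = 23 | 4·2+5·3 = 23
gcd(5,2,4,5) = 1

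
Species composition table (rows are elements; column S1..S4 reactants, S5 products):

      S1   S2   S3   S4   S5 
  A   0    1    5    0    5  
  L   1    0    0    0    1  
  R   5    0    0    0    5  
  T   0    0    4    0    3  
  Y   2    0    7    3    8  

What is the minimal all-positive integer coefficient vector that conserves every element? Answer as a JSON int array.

Coefficients: [4, 5, 3, 1, 4]

A: 4·0+5·1+3·5+1·0 = 20 | 4·5 = 20
L: 4·1+5·0+3·0+1·0 = 4 | 4·1 = 4
R: 4·5+5·0+3·0+1·0 = 20 | 4·5 = 20
T: 4·0+5·0+3·4+1·0 = 12 | 4·3 = 12
Y: 4·2+5·0+3·7+1·3 = 32 | 4·8 = 32
gcd(4,5,3,1,4) = 1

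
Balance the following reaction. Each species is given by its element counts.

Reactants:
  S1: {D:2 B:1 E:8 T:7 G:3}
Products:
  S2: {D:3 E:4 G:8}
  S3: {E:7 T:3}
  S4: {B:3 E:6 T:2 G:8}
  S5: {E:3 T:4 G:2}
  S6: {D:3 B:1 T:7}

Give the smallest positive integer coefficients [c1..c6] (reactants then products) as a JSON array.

Coefficients: [6, 1, 5, 1, 1, 3]

D: 6·2 = 12 | 1·3+5·0+1·0+1·0+3·3 = 12
B: 6·1 = 6 | 1·0+5·0+1·3+1·0+3·1 = 6
E: 6·8 = 48 | 1·4+5·7+1·6+1·3+3·0 = 48
T: 6·7 = 42 | 1·0+5·3+1·2+1·4+3·7 = 42
G: 6·3 = 18 | 1·8+5·0+1·8+1·2+3·0 = 18
gcd(6,1,5,1,1,3) = 1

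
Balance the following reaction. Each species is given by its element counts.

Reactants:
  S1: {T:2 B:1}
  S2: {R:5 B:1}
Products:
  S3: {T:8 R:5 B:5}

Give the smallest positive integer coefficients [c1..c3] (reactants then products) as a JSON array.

T: 4·2+1·0 = 8 | 1·8 = 8
R: 4·0+1·5 = 5 | 1·5 = 5
B: 4·1+1·1 = 5 | 1·5 = 5
gcd(4,1,1) = 1

Coefficients: [4, 1, 1]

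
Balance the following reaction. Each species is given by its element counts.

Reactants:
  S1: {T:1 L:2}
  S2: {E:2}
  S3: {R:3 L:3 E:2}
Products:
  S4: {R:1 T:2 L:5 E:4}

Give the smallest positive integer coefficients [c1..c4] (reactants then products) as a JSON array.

R: 6·0+5·0+1·3 = 3 | 3·1 = 3
T: 6·1+5·0+1·0 = 6 | 3·2 = 6
L: 6·2+5·0+1·3 = 15 | 3·5 = 15
E: 6·0+5·2+1·2 = 12 | 3·4 = 12
gcd(6,5,1,3) = 1

Coefficients: [6, 5, 1, 3]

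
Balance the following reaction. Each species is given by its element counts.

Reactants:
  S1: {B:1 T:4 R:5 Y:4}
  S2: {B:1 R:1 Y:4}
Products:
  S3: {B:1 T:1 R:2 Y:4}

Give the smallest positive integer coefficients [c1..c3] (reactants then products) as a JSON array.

B: 1·1+3·1 = 4 | 4·1 = 4
T: 1·4+3·0 = 4 | 4·1 = 4
R: 1·5+3·1 = 8 | 4·2 = 8
Y: 1·4+3·4 = 16 | 4·4 = 16
gcd(1,3,4) = 1

Coefficients: [1, 3, 4]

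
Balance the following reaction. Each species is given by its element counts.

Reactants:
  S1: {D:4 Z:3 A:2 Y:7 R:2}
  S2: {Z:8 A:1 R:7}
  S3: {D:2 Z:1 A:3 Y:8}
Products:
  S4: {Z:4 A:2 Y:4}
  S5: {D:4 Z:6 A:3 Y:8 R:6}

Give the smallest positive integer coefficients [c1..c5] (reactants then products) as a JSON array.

D: 4·4+4·0+4·2 = 24 | 3·0+6·4 = 24
Z: 4·3+4·8+4·1 = 48 | 3·4+6·6 = 48
A: 4·2+4·1+4·3 = 24 | 3·2+6·3 = 24
Y: 4·7+4·0+4·8 = 60 | 3·4+6·8 = 60
R: 4·2+4·7+4·0 = 36 | 3·0+6·6 = 36
gcd(4,4,4,3,6) = 1

Coefficients: [4, 4, 4, 3, 6]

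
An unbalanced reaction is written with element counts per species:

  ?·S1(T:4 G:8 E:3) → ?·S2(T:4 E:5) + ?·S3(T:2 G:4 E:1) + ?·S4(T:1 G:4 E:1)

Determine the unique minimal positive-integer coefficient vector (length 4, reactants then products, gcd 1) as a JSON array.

T: 5·4 = 20 | 1·4+6·2+4·1 = 20
G: 5·8 = 40 | 1·0+6·4+4·4 = 40
E: 5·3 = 15 | 1·5+6·1+4·1 = 15
gcd(5,1,6,4) = 1

Coefficients: [5, 1, 6, 4]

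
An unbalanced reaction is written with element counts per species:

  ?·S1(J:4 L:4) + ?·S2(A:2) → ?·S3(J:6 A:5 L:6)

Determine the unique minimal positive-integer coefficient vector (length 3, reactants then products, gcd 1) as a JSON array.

Coefficients: [3, 5, 2]

J: 3·4+5·0 = 12 | 2·6 = 12
A: 3·0+5·2 = 10 | 2·5 = 10
L: 3·4+5·0 = 12 | 2·6 = 12
gcd(3,5,2) = 1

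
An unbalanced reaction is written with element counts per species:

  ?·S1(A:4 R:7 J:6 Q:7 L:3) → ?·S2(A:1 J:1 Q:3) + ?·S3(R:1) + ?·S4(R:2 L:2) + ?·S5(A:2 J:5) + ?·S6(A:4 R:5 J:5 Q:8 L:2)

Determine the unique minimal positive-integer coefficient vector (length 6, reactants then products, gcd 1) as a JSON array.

Coefficients: [2, 2, 5, 2, 1, 1]

A: 2·4 = 8 | 2·1+5·0+2·0+1·2+1·4 = 8
R: 2·7 = 14 | 2·0+5·1+2·2+1·0+1·5 = 14
J: 2·6 = 12 | 2·1+5·0+2·0+1·5+1·5 = 12
Q: 2·7 = 14 | 2·3+5·0+2·0+1·0+1·8 = 14
L: 2·3 = 6 | 2·0+5·0+2·2+1·0+1·2 = 6
gcd(2,2,5,2,1,1) = 1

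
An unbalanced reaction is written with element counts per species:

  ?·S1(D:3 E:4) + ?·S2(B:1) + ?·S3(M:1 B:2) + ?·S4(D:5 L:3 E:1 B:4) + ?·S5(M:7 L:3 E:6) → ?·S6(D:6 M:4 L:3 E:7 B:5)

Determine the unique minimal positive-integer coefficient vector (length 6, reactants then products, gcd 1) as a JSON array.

D: 5·3+1·0+6·0+3·5+2·0 = 30 | 5·6 = 30
M: 5·0+1·0+6·1+3·0+2·7 = 20 | 5·4 = 20
L: 5·0+1·0+6·0+3·3+2·3 = 15 | 5·3 = 15
E: 5·4+1·0+6·0+3·1+2·6 = 35 | 5·7 = 35
B: 5·0+1·1+6·2+3·4+2·0 = 25 | 5·5 = 25
gcd(5,1,6,3,2,5) = 1

Coefficients: [5, 1, 6, 3, 2, 5]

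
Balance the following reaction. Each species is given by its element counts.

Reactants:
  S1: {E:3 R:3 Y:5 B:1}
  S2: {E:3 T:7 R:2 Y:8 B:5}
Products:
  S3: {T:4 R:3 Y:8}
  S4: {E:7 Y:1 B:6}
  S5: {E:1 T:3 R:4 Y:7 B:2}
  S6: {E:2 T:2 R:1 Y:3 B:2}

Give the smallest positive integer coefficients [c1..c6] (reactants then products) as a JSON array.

Coefficients: [3, 3, 2, 1, 1, 5]

E: 3·3+3·3 = 18 | 2·0+1·7+1·1+5·2 = 18
T: 3·0+3·7 = 21 | 2·4+1·0+1·3+5·2 = 21
R: 3·3+3·2 = 15 | 2·3+1·0+1·4+5·1 = 15
Y: 3·5+3·8 = 39 | 2·8+1·1+1·7+5·3 = 39
B: 3·1+3·5 = 18 | 2·0+1·6+1·2+5·2 = 18
gcd(3,3,2,1,1,5) = 1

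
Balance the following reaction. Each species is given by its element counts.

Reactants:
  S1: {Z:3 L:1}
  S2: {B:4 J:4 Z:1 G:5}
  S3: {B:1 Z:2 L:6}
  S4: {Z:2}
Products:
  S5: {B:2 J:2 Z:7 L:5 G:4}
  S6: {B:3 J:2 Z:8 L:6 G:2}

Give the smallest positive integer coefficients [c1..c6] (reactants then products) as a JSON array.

Coefficients: [5, 2, 3, 4, 1, 3]

B: 5·0+2·4+3·1+4·0 = 11 | 1·2+3·3 = 11
J: 5·0+2·4+3·0+4·0 = 8 | 1·2+3·2 = 8
Z: 5·3+2·1+3·2+4·2 = 31 | 1·7+3·8 = 31
L: 5·1+2·0+3·6+4·0 = 23 | 1·5+3·6 = 23
G: 5·0+2·5+3·0+4·0 = 10 | 1·4+3·2 = 10
gcd(5,2,3,4,1,3) = 1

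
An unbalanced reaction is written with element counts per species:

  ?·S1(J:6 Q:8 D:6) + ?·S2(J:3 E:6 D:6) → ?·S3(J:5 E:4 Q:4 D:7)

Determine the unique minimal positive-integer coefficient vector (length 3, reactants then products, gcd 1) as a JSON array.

J: 3·6+4·3 = 30 | 6·5 = 30
E: 3·0+4·6 = 24 | 6·4 = 24
Q: 3·8+4·0 = 24 | 6·4 = 24
D: 3·6+4·6 = 42 | 6·7 = 42
gcd(3,4,6) = 1

Coefficients: [3, 4, 6]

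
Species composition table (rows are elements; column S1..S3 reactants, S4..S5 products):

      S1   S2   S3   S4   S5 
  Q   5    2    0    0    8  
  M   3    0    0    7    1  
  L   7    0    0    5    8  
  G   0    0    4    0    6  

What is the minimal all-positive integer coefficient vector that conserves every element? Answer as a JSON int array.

Q: 6·5+1·2+6·0 = 32 | 2·0+4·8 = 32
M: 6·3+1·0+6·0 = 18 | 2·7+4·1 = 18
L: 6·7+1·0+6·0 = 42 | 2·5+4·8 = 42
G: 6·0+1·0+6·4 = 24 | 2·0+4·6 = 24
gcd(6,1,6,2,4) = 1

Coefficients: [6, 1, 6, 2, 4]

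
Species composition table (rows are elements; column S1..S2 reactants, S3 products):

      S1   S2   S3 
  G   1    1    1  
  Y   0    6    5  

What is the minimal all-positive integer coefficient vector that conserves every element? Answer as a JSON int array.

Coefficients: [1, 5, 6]

G: 1·1+5·1 = 6 | 6·1 = 6
Y: 1·0+5·6 = 30 | 6·5 = 30
gcd(1,5,6) = 1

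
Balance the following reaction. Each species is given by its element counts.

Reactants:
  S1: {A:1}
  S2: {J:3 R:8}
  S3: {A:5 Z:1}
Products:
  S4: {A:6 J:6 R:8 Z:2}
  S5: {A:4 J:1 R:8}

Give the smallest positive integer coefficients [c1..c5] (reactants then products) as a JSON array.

A: 4·1+5·0+4·5 = 24 | 2·6+3·4 = 24
J: 4·0+5·3+4·0 = 15 | 2·6+3·1 = 15
R: 4·0+5·8+4·0 = 40 | 2·8+3·8 = 40
Z: 4·0+5·0+4·1 = 4 | 2·2+3·0 = 4
gcd(4,5,4,2,3) = 1

Coefficients: [4, 5, 4, 2, 3]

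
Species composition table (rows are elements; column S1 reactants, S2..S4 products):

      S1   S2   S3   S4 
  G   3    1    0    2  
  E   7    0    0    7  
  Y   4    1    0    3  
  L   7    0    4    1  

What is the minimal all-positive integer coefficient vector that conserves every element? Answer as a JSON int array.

Coefficients: [2, 2, 3, 2]

G: 2·3 = 6 | 2·1+3·0+2·2 = 6
E: 2·7 = 14 | 2·0+3·0+2·7 = 14
Y: 2·4 = 8 | 2·1+3·0+2·3 = 8
L: 2·7 = 14 | 2·0+3·4+2·1 = 14
gcd(2,2,3,2) = 1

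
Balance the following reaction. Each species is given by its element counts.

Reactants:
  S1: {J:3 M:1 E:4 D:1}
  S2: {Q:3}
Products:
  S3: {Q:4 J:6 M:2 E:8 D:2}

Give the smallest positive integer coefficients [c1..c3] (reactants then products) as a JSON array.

Coefficients: [6, 4, 3]

Q: 6·0+4·3 = 12 | 3·4 = 12
J: 6·3+4·0 = 18 | 3·6 = 18
M: 6·1+4·0 = 6 | 3·2 = 6
E: 6·4+4·0 = 24 | 3·8 = 24
D: 6·1+4·0 = 6 | 3·2 = 6
gcd(6,4,3) = 1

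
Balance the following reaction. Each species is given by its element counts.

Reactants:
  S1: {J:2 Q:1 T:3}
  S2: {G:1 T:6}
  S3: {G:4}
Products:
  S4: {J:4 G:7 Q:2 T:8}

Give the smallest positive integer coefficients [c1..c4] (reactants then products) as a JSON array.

Coefficients: [6, 1, 5, 3]

J: 6·2+1·0+5·0 = 12 | 3·4 = 12
G: 6·0+1·1+5·4 = 21 | 3·7 = 21
Q: 6·1+1·0+5·0 = 6 | 3·2 = 6
T: 6·3+1·6+5·0 = 24 | 3·8 = 24
gcd(6,1,5,3) = 1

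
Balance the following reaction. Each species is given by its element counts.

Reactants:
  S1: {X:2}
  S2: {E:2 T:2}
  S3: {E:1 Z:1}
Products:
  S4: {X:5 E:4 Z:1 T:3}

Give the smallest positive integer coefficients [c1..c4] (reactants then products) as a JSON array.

X: 5·2+3·0+2·0 = 10 | 2·5 = 10
E: 5·0+3·2+2·1 = 8 | 2·4 = 8
Z: 5·0+3·0+2·1 = 2 | 2·1 = 2
T: 5·0+3·2+2·0 = 6 | 2·3 = 6
gcd(5,3,2,2) = 1

Coefficients: [5, 3, 2, 2]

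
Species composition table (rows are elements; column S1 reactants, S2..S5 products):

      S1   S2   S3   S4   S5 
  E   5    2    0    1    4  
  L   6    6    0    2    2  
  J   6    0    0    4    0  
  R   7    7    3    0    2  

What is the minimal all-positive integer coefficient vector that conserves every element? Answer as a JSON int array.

Coefficients: [4, 1, 5, 6, 3]

E: 4·5 = 20 | 1·2+5·0+6·1+3·4 = 20
L: 4·6 = 24 | 1·6+5·0+6·2+3·2 = 24
J: 4·6 = 24 | 1·0+5·0+6·4+3·0 = 24
R: 4·7 = 28 | 1·7+5·3+6·0+3·2 = 28
gcd(4,1,5,6,3) = 1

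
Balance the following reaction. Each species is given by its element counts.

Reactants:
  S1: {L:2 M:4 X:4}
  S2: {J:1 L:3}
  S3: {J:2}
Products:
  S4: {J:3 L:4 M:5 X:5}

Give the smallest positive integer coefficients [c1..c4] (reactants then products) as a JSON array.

J: 5·0+2·1+5·2 = 12 | 4·3 = 12
L: 5·2+2·3+5·0 = 16 | 4·4 = 16
M: 5·4+2·0+5·0 = 20 | 4·5 = 20
X: 5·4+2·0+5·0 = 20 | 4·5 = 20
gcd(5,2,5,4) = 1

Coefficients: [5, 2, 5, 4]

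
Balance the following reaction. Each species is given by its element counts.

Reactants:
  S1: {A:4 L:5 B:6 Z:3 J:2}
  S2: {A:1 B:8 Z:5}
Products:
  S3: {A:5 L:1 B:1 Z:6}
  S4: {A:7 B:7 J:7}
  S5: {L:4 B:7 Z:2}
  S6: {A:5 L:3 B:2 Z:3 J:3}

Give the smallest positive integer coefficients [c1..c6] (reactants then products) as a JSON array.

Coefficients: [5, 2, 2, 1, 5, 1]

A: 5·4+2·1 = 22 | 2·5+1·7+5·0+1·5 = 22
L: 5·5+2·0 = 25 | 2·1+1·0+5·4+1·3 = 25
B: 5·6+2·8 = 46 | 2·1+1·7+5·7+1·2 = 46
Z: 5·3+2·5 = 25 | 2·6+1·0+5·2+1·3 = 25
J: 5·2+2·0 = 10 | 2·0+1·7+5·0+1·3 = 10
gcd(5,2,2,1,5,1) = 1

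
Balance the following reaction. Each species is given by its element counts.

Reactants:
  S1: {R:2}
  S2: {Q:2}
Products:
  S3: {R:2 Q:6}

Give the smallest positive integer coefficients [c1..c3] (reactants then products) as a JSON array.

R: 1·2+3·0 = 2 | 1·2 = 2
Q: 1·0+3·2 = 6 | 1·6 = 6
gcd(1,3,1) = 1

Coefficients: [1, 3, 1]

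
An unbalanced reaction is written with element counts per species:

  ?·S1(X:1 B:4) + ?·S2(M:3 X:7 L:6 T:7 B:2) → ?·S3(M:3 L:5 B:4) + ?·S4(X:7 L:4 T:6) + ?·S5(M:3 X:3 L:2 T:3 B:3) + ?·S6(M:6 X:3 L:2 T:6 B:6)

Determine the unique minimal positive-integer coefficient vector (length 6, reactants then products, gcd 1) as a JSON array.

Coefficients: [2, 6, 2, 5, 2, 1]

M: 2·0+6·3 = 18 | 2·3+5·0+2·3+1·6 = 18
X: 2·1+6·7 = 44 | 2·0+5·7+2·3+1·3 = 44
L: 2·0+6·6 = 36 | 2·5+5·4+2·2+1·2 = 36
T: 2·0+6·7 = 42 | 2·0+5·6+2·3+1·6 = 42
B: 2·4+6·2 = 20 | 2·4+5·0+2·3+1·6 = 20
gcd(2,6,2,5,2,1) = 1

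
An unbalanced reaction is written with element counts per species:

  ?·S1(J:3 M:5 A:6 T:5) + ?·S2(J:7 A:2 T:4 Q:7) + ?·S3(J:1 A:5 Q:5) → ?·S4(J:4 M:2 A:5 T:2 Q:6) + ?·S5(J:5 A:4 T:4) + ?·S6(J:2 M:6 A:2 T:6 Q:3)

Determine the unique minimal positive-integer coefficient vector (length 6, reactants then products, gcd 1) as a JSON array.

J: 6·3+5·7+2·1 = 55 | 6·4+5·5+3·2 = 55
M: 6·5+5·0+2·0 = 30 | 6·2+5·0+3·6 = 30
A: 6·6+5·2+2·5 = 56 | 6·5+5·4+3·2 = 56
T: 6·5+5·4+2·0 = 50 | 6·2+5·4+3·6 = 50
Q: 6·0+5·7+2·5 = 45 | 6·6+5·0+3·3 = 45
gcd(6,5,2,6,5,3) = 1

Coefficients: [6, 5, 2, 6, 5, 3]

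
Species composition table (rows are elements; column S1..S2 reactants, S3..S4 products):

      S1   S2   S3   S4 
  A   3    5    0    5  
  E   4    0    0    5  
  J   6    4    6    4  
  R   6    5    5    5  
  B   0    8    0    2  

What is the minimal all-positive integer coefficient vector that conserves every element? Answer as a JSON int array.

Coefficients: [5, 1, 3, 4]

A: 5·3+1·5 = 20 | 3·0+4·5 = 20
E: 5·4+1·0 = 20 | 3·0+4·5 = 20
J: 5·6+1·4 = 34 | 3·6+4·4 = 34
R: 5·6+1·5 = 35 | 3·5+4·5 = 35
B: 5·0+1·8 = 8 | 3·0+4·2 = 8
gcd(5,1,3,4) = 1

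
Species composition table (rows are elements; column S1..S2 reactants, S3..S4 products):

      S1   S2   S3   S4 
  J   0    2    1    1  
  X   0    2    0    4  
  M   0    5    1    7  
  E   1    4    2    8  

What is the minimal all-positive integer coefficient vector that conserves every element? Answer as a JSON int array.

J: 6·0+2·2 = 4 | 3·1+1·1 = 4
X: 6·0+2·2 = 4 | 3·0+1·4 = 4
M: 6·0+2·5 = 10 | 3·1+1·7 = 10
E: 6·1+2·4 = 14 | 3·2+1·8 = 14
gcd(6,2,3,1) = 1

Coefficients: [6, 2, 3, 1]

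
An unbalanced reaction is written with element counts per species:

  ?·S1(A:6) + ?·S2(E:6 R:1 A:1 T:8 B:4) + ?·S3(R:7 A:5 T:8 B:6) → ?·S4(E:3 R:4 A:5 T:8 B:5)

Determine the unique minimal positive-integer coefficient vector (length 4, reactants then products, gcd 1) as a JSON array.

E: 2·0+3·6+3·0 = 18 | 6·3 = 18
R: 2·0+3·1+3·7 = 24 | 6·4 = 24
A: 2·6+3·1+3·5 = 30 | 6·5 = 30
T: 2·0+3·8+3·8 = 48 | 6·8 = 48
B: 2·0+3·4+3·6 = 30 | 6·5 = 30
gcd(2,3,3,6) = 1

Coefficients: [2, 3, 3, 6]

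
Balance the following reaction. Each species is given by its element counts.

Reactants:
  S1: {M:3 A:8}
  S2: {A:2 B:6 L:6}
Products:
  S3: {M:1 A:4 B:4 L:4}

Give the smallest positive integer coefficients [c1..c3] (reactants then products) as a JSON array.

M: 1·3+2·0 = 3 | 3·1 = 3
A: 1·8+2·2 = 12 | 3·4 = 12
B: 1·0+2·6 = 12 | 3·4 = 12
L: 1·0+2·6 = 12 | 3·4 = 12
gcd(1,2,3) = 1

Coefficients: [1, 2, 3]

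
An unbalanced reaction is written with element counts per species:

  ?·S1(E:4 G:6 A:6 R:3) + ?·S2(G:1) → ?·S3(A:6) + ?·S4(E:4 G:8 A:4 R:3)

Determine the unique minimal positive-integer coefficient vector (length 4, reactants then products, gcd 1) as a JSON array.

Coefficients: [3, 6, 1, 3]

E: 3·4+6·0 = 12 | 1·0+3·4 = 12
G: 3·6+6·1 = 24 | 1·0+3·8 = 24
A: 3·6+6·0 = 18 | 1·6+3·4 = 18
R: 3·3+6·0 = 9 | 1·0+3·3 = 9
gcd(3,6,1,3) = 1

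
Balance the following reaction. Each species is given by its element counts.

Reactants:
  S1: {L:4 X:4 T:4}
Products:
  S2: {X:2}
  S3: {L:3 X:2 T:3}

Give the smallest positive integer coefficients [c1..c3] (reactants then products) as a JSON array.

L: 3·4 = 12 | 2·0+4·3 = 12
X: 3·4 = 12 | 2·2+4·2 = 12
T: 3·4 = 12 | 2·0+4·3 = 12
gcd(3,2,4) = 1

Coefficients: [3, 2, 4]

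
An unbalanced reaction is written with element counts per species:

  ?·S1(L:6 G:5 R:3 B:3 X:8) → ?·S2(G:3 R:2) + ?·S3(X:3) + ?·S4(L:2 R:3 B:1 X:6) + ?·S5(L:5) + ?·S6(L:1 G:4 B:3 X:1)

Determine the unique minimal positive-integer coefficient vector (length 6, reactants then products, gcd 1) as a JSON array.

L: 5·6 = 30 | 3·0+6·0+3·2+4·5+4·1 = 30
G: 5·5 = 25 | 3·3+6·0+3·0+4·0+4·4 = 25
R: 5·3 = 15 | 3·2+6·0+3·3+4·0+4·0 = 15
B: 5·3 = 15 | 3·0+6·0+3·1+4·0+4·3 = 15
X: 5·8 = 40 | 3·0+6·3+3·6+4·0+4·1 = 40
gcd(5,3,6,3,4,4) = 1

Coefficients: [5, 3, 6, 3, 4, 4]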